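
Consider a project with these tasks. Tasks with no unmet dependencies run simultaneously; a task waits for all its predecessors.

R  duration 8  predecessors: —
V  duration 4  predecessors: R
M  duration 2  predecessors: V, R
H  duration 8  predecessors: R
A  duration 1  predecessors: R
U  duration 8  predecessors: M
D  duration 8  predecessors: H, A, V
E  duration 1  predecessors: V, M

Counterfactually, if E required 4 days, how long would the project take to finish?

24

Baseline: R→H→D = 8+8+8 = 24 → 24 days.
E is off the critical path — its longest chain is 15 days, giving 9 of slack.
The critical path is still R→H→D; finish is now 24 days.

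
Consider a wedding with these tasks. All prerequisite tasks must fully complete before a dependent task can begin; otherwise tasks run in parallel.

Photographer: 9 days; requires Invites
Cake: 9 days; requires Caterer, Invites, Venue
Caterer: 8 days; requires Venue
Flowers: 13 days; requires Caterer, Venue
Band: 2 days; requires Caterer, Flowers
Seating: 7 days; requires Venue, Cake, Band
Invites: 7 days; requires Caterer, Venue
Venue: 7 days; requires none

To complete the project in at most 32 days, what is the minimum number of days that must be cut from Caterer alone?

Current finish: 38 days; target: 32.
Caterer is on every critical path, so each day cut from Caterer cuts the finish by one (this holds down to a finish of 31).
Need 38 − 32 = 6 days off Caterer → Caterer becomes 2 days, finish becomes 32.

6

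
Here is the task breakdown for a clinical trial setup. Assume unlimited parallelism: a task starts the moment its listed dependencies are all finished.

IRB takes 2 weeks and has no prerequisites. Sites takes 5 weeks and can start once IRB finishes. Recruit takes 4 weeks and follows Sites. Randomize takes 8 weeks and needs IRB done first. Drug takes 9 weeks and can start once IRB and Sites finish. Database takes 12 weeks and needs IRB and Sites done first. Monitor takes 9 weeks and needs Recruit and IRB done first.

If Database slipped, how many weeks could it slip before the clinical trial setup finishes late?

1

Critical path: IRB→Sites→Recruit→Monitor = 2+5+4+9 = 20, so the finish is 20 weeks.
The longest chain containing Database totals 19 weeks.
So Database can slip 20 − 19 = 1 week.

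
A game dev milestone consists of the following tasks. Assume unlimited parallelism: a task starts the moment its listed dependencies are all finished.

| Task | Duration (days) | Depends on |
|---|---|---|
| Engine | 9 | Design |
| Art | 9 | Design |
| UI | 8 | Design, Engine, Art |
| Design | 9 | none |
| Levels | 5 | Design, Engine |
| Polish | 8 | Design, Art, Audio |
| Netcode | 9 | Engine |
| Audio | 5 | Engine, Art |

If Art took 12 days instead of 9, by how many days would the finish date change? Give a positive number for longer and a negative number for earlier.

3

Actual critical path: Design→Art→Audio→Polish = 9+9+5+8 = 31 ⇒ 31 days.
Art is on the critical path; changing it to 12 makes that path 34 days.
The critical path is still Design→Art→Audio→Polish; finish is now 34 days.
Change in finish: 34 − 31 = +3 days.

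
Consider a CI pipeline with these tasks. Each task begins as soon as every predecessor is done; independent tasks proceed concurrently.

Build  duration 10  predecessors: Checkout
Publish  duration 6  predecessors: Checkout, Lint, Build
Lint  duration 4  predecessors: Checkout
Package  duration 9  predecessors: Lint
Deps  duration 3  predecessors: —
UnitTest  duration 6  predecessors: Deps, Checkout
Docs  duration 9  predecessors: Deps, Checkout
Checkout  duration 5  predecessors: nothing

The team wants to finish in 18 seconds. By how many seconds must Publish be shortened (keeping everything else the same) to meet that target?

3

Current finish: 21 seconds; target: 18.
Publish is on every critical path, so each second cut from Publish cuts the finish by one (this holds down to a finish of 18).
Need 21 − 18 = 3 seconds off Publish → Publish becomes 3 seconds, finish becomes 18.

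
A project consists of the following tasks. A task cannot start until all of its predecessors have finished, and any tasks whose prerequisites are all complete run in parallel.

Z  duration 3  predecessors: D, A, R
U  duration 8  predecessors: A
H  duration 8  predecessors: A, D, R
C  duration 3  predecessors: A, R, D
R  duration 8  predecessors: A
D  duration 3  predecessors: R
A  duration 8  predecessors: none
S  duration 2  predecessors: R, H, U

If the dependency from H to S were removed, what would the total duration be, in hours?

Original critical path: A→R→D→H→S = 8+8+3+8+2 = 29 ⇒ 29 hours.
Without H→S, S's earliest start moves from 27 to 16.
The longest chain is now A→R→D→H = 8+8+3+8 = 27, so the project takes 27 hours.

27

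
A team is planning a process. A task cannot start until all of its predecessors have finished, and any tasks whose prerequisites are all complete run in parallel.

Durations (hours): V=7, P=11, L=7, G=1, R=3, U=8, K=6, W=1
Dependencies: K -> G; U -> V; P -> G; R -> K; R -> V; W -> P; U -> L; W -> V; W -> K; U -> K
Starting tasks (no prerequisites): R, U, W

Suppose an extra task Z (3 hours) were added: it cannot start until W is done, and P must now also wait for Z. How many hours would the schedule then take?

16

Originally the schedule takes 15 hours.
With Z inserted, P now waits for max(W, Z).
New critical path: W→Z→P→G = 1+3+11+1 = 16 ⇒ 16 hours.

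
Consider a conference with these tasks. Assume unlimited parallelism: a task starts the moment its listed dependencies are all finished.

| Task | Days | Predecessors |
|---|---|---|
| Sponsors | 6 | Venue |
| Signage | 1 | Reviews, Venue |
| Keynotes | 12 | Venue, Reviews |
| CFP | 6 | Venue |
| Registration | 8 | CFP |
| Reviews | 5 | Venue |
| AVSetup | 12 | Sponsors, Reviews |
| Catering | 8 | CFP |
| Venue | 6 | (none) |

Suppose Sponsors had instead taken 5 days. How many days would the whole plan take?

23

Baseline: Venue→Sponsors→AVSetup = 6+6+12 = 24 → 24 days.
Sponsors is on the critical path; changing it to 5 makes that path 23 days.
New critical path: Venue→Reviews→Keynotes = 6+5+12 = 23 ⇒ 23 days.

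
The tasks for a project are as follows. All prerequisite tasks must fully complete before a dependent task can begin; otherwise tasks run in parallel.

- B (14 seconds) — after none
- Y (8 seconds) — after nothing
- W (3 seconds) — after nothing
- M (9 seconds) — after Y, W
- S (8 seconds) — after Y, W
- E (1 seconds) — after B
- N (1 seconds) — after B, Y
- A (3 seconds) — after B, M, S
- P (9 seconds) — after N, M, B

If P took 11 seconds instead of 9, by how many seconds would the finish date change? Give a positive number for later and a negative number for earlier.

2

The binding path is Y→M→P = 8+9+9 = 26; finish at 26 seconds.
P is on the critical path; changing it to 11 makes that path 28 seconds.
The critical path is still Y→M→P; finish is now 28 seconds.
Change in finish: 28 − 26 = +2 seconds.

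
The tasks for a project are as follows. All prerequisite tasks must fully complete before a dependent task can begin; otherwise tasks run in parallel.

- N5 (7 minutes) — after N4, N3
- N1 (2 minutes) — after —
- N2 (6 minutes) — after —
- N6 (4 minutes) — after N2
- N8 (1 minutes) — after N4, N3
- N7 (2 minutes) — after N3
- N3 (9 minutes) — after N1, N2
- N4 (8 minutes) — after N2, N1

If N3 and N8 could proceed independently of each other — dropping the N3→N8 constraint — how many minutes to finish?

22

Original critical path: N2→N3→N5 = 6+9+7 = 22 ⇒ 22 minutes.
Without N3→N8, N8's earliest start moves from 15 to 14.
After: N2→N3→N5 = 6+9+7 = 22 → 22 minutes.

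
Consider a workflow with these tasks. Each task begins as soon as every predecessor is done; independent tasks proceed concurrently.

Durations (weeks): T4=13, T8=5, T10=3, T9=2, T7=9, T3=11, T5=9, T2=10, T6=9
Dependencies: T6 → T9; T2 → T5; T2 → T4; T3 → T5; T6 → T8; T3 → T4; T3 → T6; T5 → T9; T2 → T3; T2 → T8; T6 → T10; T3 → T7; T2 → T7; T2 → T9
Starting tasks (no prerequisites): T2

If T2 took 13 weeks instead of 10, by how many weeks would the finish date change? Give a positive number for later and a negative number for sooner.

Critical path before the change: T2→T3→T6→T8 = 10+11+9+5 = 35 giving 35 weeks.
T2 is on the critical path; changing it to 13 makes that path 38 weeks.
That remains the longest chain; total 38 weeks.
Change in finish: 38 − 35 = +3 weeks.

3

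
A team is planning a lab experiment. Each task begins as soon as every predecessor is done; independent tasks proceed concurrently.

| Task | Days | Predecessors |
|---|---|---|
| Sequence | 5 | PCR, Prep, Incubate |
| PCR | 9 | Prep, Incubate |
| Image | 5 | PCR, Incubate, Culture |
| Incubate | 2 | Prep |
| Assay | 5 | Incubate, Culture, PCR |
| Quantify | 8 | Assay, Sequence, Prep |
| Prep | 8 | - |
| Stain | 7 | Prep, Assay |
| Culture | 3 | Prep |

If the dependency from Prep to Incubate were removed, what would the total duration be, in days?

Original critical path: Prep→Incubate→PCR→Sequence→Quantify = 8+2+9+5+8 = 32 ⇒ 32 days.
Without Prep→Incubate, Incubate's earliest start moves from 8 to 0.
The longest chain is now Prep→PCR→Sequence→Quantify = 8+9+5+8 = 30, so the lab experiment takes 30 days.

30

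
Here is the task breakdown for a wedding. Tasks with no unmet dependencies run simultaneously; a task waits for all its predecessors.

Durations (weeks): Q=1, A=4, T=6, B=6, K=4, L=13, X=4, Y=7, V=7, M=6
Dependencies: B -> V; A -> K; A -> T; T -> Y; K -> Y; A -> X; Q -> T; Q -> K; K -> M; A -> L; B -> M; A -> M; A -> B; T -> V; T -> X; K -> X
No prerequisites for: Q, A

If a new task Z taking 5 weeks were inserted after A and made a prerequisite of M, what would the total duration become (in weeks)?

Originally the project takes 17 weeks.
With Z inserted, M now waits for max(A, K, B, Z).
New critical path: A→T→Y = 4+6+7 = 17 ⇒ 17 weeks.

17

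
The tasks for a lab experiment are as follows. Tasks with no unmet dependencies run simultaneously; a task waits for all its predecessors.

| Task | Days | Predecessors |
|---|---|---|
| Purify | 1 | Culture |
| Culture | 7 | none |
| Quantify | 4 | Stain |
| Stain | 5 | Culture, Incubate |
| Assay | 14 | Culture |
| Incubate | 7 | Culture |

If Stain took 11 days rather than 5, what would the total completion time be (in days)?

29

As given, the longest chain is Culture→Incubate→Stain→Quantify = 7+7+5+4 = 23, so the finish is 23 days.
Stain lies on that path, so at 11 days the path becomes 29 days.
No other chain overtakes it, so the finish is 29 days.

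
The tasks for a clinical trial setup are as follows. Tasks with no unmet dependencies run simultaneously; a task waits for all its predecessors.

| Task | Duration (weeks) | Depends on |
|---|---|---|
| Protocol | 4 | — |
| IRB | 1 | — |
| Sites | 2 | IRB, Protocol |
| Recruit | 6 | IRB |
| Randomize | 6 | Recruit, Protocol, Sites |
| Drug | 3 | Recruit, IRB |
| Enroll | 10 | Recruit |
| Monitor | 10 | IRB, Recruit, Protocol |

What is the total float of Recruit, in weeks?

IRB→Recruit→Enroll = 1+6+10 = 17 sets the makespan at 17 weeks.
Recruit finishes as early as 7 and must finish by 7.
So Recruit can slip 7 − 7 = 0 weeks.

0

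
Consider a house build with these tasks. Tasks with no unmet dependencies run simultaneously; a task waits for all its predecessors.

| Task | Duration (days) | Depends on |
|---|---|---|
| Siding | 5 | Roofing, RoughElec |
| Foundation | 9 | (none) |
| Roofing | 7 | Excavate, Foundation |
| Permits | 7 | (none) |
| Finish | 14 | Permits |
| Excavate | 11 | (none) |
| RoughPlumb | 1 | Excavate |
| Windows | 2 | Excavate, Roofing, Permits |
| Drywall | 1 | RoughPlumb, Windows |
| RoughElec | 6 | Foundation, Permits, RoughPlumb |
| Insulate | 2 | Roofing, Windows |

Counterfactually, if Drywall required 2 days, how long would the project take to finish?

As given, the longest chain is Excavate→Roofing→Siding = 11+7+5 = 23, so the finish is 23 days.
The longest path through Drywall is only 21 days, so Drywall has float 2.
The critical path is still Excavate→Roofing→Siding; finish is now 23 days.

23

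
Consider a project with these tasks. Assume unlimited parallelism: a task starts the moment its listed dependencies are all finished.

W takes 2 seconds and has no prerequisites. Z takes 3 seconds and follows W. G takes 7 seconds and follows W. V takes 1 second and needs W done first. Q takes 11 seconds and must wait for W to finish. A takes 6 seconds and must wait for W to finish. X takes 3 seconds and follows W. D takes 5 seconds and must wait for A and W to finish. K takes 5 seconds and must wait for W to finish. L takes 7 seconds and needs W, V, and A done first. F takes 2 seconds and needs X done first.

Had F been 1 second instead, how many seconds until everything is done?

15

The binding path is W→A→L = 2+6+7 = 15; finish at 15 seconds.
The longest path through F is only 7 seconds, so F has float 8.
The critical path is still W→A→L; finish is now 15 seconds.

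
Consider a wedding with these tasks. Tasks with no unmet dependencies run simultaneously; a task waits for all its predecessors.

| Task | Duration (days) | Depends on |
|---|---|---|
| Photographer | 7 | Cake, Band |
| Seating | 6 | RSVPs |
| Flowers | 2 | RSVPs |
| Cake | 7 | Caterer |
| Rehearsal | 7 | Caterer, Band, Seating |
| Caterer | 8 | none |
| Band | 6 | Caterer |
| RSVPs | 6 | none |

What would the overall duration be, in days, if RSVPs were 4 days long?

Actual critical path: Caterer→Cake→Photographer = 8+7+7 = 22 ⇒ 22 days.
RSVPs has 3 days of float (longest path through it is 19).
No other chain overtakes it, so the finish is 22 days.

22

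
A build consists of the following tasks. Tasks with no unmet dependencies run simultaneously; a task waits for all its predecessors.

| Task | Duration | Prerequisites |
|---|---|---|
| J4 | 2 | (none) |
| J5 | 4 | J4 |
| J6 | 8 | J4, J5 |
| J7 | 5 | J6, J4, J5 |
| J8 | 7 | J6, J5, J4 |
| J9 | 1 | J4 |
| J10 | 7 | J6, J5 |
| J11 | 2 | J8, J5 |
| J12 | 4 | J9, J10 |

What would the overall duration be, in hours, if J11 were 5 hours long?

26

Critical path before the change: J4→J5→J6→J10→J12 = 2+4+8+7+4 = 25 giving 25 hours.
The longest path through J11 is only 23 hours, so J11 has float 2.
New critical path: J4→J5→J6→J8→J11 = 2+4+8+7+5 = 26 ⇒ 26 hours.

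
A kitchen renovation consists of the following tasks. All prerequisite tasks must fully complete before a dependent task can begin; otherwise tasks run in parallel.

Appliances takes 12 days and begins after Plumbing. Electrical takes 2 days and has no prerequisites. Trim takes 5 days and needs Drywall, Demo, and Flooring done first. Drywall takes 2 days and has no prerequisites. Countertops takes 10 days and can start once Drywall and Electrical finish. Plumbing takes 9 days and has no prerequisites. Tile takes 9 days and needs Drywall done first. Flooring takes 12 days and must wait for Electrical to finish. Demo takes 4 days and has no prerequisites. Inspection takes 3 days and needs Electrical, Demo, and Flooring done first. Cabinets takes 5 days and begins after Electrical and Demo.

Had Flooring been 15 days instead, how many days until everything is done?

22

The binding path is Plumbing→Appliances = 9+12 = 21; finish at 21 days.
The longest path through Flooring is only 19 days, so Flooring has float 2.
New critical path: Electrical→Flooring→Trim = 2+15+5 = 22 ⇒ 22 days.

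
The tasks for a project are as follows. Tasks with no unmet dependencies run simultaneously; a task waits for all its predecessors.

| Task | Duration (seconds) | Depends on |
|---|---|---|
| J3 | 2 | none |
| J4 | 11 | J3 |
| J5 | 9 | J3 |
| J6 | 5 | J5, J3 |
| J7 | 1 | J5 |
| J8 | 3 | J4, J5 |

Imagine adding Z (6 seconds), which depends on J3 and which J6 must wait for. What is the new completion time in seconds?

16

Originally the project takes 16 seconds.
With Z inserted, J6 now waits for max(J5, J3, Z).
New critical path: J3→J4→J8 = 2+11+3 = 16 ⇒ 16 seconds.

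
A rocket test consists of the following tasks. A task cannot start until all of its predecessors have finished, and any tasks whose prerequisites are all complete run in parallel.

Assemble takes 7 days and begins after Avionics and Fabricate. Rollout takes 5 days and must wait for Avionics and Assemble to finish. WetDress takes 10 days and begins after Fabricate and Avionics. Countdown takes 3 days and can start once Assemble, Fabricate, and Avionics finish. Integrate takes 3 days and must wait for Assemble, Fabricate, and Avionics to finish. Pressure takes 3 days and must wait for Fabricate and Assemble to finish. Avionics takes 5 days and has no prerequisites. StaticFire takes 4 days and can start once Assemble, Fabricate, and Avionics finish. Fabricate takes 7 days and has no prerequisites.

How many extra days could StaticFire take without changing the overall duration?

The longest chain is Fabricate→Assemble→Rollout = 7+7+5 = 19; overall finish 19 days.
Longest path through StaticFire: 18 days (earliest finish 18, latest finish 19).
Slack of StaticFire = 15 − 14 = 1 day.

1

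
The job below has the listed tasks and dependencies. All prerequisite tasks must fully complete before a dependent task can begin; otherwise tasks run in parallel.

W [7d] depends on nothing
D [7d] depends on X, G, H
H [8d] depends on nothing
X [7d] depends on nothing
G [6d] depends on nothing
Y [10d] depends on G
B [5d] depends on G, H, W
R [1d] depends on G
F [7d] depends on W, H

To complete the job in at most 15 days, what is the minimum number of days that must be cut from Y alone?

Current finish: 16 days; target: 15.
Y is on every critical path, so each day cut from Y cuts the finish by one (this holds down to a finish of 15).
Need 16 − 15 = 1 day off Y → Y becomes 9 days, finish becomes 15.

1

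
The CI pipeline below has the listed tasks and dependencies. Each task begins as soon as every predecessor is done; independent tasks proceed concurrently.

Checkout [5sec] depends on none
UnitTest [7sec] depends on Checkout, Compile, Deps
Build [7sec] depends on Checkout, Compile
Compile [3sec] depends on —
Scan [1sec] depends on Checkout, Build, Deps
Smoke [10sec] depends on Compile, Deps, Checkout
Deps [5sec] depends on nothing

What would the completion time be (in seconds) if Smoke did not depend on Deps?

With the dependency in place, Checkout→Smoke = 5+10 = 15 sets the finish at 15 seconds.
Dropping Deps→Smoke doesn't change Smoke's earliest start (5); another predecessor still binds.
The longest chain is now Checkout→Smoke = 5+10 = 15, so the plan takes 15 seconds.

15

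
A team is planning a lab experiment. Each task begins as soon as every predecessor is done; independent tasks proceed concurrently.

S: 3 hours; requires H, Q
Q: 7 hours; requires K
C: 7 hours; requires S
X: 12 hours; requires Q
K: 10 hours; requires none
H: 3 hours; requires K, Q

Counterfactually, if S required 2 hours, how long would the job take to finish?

The binding path is K→Q→H→S→C = 10+7+3+3+7 = 30; finish at 30 hours.
S lies on that path, so at 2 hours the path becomes 29 hours.
The critical path is still K→Q→H→S→C; finish is now 29 hours.

29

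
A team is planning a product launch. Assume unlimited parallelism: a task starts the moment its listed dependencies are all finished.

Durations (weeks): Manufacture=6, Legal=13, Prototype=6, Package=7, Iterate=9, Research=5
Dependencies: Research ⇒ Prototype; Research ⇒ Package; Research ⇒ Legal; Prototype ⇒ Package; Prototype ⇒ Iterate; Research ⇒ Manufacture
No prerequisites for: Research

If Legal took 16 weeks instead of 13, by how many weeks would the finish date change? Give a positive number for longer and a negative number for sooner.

1

Actual critical path: Research→Prototype→Iterate = 5+6+9 = 20 ⇒ 20 weeks.
The longest path through Legal is only 18 weeks, so Legal has float 2.
The binding chain switches to Research→Legal = 5+16 = 21; finish 21 weeks.
Change in finish: 21 − 20 = +1 weeks.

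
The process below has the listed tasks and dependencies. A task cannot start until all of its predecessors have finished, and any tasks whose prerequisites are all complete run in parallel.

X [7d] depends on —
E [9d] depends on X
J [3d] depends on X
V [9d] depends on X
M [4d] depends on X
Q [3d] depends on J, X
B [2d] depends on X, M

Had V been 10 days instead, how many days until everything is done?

17

Critical path before the change: X→V = 7+9 = 16 giving 16 days.
Since V is critical, the +1 change carries straight to that chain (now 17 days).
The critical path is still X→V; finish is now 17 days.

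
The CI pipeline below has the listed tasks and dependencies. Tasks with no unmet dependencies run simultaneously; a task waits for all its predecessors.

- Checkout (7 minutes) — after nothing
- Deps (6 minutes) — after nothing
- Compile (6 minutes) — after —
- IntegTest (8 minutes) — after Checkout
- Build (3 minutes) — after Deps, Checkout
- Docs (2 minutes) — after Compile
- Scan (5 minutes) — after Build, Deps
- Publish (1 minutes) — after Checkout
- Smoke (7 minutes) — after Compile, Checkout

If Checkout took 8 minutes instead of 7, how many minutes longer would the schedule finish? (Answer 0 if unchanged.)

As given, the longest chain is Checkout→IntegTest = 7+8 = 15, so the finish is 15 minutes.
Since Checkout is critical, the +1 change carries straight to that chain (now 16 minutes).
The critical path is still Checkout→IntegTest; finish is now 16 minutes.
Change in finish: 16 − 15 = +1 minutes.

1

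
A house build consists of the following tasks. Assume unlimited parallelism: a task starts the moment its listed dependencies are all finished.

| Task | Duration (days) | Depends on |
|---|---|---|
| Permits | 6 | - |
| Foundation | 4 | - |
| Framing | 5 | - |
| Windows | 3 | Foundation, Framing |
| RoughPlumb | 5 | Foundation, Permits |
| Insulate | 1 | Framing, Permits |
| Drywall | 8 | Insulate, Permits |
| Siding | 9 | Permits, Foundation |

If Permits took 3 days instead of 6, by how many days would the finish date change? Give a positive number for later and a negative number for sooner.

Baseline: Permits→Insulate→Drywall = 6+1+8 = 15 → 15 days.
Permits lies on that path, so at 3 days the path becomes 12 days.
New critical path: Framing→Insulate→Drywall = 5+1+8 = 14 ⇒ 14 days.
Change in finish: 14 − 15 = -1 days.

-1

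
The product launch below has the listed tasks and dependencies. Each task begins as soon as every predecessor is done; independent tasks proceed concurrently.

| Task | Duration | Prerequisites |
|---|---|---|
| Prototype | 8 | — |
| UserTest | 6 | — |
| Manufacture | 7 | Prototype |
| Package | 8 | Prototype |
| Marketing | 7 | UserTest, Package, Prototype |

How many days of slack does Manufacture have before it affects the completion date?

The longest chain is Prototype→Package→Marketing = 8+8+7 = 23; overall finish 23 days.
Longest path through Manufacture: 15 days (earliest finish 15, latest finish 23).
Float = 23 − 15 = 8.

8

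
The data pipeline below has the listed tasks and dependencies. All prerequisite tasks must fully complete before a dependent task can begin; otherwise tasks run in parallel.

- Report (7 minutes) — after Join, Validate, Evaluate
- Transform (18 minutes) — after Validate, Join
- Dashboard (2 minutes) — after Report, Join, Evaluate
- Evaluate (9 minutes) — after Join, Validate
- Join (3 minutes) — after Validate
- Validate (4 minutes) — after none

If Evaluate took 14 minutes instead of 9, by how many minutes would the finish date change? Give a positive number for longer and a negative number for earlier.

The binding path is Validate→Join→Evaluate→Report→Dashboard = 4+3+9+7+2 = 25; finish at 25 minutes.
Evaluate is on the critical path; changing it to 14 makes that path 30 minutes.
That remains the longest chain; total 30 minutes.
Change in finish: 30 − 25 = +5 minutes.

5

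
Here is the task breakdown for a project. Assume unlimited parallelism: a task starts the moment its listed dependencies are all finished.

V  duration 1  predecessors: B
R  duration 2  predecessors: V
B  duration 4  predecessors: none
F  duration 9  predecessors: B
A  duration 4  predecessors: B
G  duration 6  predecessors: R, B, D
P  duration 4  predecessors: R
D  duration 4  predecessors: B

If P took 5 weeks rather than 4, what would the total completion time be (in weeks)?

Baseline: B→D→G = 4+4+6 = 14 → 14 weeks.
P has 3 weeks of float (longest path through it is 11).
The critical path is still B→D→G; finish is now 14 weeks.

14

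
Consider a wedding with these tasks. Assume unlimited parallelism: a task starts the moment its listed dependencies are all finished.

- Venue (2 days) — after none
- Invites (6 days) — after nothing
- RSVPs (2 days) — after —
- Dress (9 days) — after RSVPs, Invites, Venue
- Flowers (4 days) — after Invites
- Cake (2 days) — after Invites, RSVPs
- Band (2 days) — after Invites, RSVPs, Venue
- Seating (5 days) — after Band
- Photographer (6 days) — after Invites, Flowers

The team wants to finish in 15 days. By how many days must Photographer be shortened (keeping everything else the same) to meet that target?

Current finish: 16 days; target: 15.
Photographer is on every critical path, so each day cut from Photographer cuts the finish by one (this holds down to a finish of 15).
Need 16 − 15 = 1 day off Photographer → Photographer becomes 5 days, finish becomes 15.

1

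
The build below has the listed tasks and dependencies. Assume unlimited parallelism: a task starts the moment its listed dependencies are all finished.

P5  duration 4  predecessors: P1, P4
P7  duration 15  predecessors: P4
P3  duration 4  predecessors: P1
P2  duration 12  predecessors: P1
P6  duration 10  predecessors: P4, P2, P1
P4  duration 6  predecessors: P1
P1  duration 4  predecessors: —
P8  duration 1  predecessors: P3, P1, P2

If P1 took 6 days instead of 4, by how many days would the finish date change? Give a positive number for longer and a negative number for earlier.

Baseline: P1→P2→P6 = 4+12+10 = 26 → 26 days.
Since P1 is critical, the +2 change carries straight to that chain (now 28 days).
No other chain overtakes it, so the finish is 28 days.
Change in finish: 28 − 26 = +2 days.

2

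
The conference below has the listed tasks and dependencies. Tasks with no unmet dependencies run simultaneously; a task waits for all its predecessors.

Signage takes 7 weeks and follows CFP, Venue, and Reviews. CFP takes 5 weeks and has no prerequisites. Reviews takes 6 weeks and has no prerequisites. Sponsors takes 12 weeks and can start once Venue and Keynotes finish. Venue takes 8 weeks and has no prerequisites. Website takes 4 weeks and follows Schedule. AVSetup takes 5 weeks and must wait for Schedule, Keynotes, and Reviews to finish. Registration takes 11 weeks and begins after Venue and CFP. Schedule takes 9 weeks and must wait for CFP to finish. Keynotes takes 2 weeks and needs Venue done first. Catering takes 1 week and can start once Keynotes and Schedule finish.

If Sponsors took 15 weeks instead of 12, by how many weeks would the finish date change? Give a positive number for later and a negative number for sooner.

3

Critical path before the change: Venue→Keynotes→Sponsors = 8+2+12 = 22 giving 22 weeks.
Sponsors is on the critical path; changing it to 15 makes that path 25 weeks.
The critical path is still Venue→Keynotes→Sponsors; finish is now 25 weeks.
Change in finish: 25 − 22 = +3 weeks.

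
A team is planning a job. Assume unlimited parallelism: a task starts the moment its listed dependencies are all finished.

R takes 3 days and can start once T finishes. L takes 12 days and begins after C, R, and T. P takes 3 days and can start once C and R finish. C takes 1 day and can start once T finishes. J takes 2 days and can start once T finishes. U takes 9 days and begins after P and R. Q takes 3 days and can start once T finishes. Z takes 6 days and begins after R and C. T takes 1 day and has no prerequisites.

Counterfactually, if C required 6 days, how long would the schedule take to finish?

Critical path before the change: T→R→L = 1+3+12 = 16 giving 16 days.
C has 2 days of float (longest path through it is 14).
Now T→C→L = 1+6+12 = 19 is longest, so the finish becomes 19 days.

19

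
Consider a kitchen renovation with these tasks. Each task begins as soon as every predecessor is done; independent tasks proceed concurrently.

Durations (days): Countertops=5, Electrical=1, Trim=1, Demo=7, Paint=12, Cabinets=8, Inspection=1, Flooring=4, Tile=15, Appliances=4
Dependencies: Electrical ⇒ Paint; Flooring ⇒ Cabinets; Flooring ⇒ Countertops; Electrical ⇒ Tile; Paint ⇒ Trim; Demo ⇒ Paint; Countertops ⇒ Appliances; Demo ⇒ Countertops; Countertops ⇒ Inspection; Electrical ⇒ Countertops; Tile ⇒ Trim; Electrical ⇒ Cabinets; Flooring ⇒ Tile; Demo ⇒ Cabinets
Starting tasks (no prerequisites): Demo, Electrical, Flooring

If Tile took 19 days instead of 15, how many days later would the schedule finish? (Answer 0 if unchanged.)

As given, the longest chain is Flooring→Tile→Trim = 4+15+1 = 20, so the finish is 20 days.
Tile lies on that path, so at 19 days the path becomes 24 days.
No other chain overtakes it, so the finish is 24 days.
Change in finish: 24 − 20 = +4 days.

4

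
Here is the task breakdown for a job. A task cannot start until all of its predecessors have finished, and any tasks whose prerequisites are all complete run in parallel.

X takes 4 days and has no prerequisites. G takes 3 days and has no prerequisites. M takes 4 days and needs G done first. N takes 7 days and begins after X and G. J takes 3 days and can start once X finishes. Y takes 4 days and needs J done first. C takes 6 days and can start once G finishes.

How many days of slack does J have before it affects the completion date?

Critical path: X→N = 4+7 = 11, so the finish is 11 days.
The longest chain containing J totals 11 days.
Slack of J = 4 − 4 = 0 days.

0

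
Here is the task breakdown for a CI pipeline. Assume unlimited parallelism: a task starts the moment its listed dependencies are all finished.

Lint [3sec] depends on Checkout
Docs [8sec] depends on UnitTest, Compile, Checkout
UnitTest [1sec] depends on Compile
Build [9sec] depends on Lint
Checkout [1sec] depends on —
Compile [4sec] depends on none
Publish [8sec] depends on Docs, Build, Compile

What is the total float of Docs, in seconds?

Critical path: Checkout→Lint→Build→Publish = 1+3+9+8 = 21, so the finish is 21 seconds.
Docs finishes as early as 13 and must finish by 13.
Float = 21 − 21 = 0.

0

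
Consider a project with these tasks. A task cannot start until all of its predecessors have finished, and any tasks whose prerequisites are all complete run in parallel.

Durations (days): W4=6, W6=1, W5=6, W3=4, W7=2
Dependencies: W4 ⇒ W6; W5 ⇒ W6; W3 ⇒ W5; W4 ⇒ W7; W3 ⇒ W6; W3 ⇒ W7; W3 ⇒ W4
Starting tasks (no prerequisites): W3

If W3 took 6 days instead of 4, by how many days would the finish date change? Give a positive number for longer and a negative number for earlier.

2

Actual critical path: W3→W4→W7 = 4+6+2 = 12 ⇒ 12 days.
Since W3 is critical, the +2 change carries straight to that chain (now 14 days).
No other chain overtakes it, so the finish is 14 days.
Change in finish: 14 − 12 = +2 days.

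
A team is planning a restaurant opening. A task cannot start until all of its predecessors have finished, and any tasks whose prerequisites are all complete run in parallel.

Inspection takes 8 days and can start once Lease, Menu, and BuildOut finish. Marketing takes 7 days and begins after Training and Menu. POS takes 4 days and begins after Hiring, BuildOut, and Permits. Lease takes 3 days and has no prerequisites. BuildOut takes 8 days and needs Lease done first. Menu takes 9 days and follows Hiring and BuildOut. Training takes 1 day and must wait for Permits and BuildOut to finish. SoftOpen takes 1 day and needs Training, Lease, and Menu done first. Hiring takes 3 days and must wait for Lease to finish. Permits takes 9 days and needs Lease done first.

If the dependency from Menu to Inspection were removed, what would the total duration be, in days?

27

Before: longest chain Lease→BuildOut→Menu→Inspection = 3+8+9+8 = 28, finish 28.
Without Menu→Inspection, Inspection's earliest start moves from 20 to 11.
After: Lease→BuildOut→Menu→Marketing = 3+8+9+7 = 27 → 27 days.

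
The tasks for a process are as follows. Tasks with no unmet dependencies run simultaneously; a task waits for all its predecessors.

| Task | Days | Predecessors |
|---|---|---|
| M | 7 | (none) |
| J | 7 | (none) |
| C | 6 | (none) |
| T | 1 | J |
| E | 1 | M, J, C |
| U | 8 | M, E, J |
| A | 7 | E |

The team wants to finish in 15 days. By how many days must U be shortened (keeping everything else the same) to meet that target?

1

Current finish: 16 days; target: 15.
U is on every critical path, so each day cut from U cuts the finish by one (this holds down to a finish of 15).
Need 16 − 15 = 1 day off U → U becomes 7 days, finish becomes 15.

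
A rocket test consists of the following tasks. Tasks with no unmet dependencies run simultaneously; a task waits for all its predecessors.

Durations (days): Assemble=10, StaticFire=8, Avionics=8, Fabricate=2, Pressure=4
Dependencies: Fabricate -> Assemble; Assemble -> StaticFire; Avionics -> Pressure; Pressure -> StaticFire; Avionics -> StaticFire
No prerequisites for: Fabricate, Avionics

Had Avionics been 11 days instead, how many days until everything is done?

23

Actual critical path: Avionics→Pressure→StaticFire = 8+4+8 = 20 ⇒ 20 days.
Avionics lies on that path, so at 11 days the path becomes 23 days.
That remains the longest chain; total 23 days.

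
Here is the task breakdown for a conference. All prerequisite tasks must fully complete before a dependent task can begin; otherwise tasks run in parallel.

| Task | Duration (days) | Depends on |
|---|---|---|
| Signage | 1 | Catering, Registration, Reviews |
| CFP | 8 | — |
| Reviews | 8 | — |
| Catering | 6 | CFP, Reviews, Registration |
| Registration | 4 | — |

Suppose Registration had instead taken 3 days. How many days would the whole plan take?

As given, the longest chain is CFP→Catering→Signage = 8+6+1 = 15, so the finish is 15 days.
Registration has 4 days of float (longest path through it is 11).
That remains the longest chain; total 15 days.

15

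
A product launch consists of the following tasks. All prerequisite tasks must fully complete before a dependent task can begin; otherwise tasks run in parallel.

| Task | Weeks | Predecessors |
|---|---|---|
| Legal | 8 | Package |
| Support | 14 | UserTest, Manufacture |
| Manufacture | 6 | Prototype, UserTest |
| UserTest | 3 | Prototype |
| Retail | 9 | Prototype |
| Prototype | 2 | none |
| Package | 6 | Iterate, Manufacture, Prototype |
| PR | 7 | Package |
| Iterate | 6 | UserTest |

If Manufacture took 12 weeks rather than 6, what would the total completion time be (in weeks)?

Critical path before the change: Prototype→UserTest→Manufacture→Package→Legal = 2+3+6+6+8 = 25 giving 25 weeks.
Manufacture lies on that path, so at 12 weeks the path becomes 31 weeks.
The critical path is still Prototype→UserTest→Manufacture→Package→Legal; finish is now 31 weeks.

31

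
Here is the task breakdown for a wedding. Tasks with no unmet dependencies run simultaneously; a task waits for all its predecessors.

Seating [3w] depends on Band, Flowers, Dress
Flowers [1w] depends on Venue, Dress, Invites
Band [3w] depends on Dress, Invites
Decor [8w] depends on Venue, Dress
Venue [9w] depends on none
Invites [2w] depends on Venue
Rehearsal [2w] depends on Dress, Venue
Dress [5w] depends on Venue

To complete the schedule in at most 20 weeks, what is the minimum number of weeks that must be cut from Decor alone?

Current finish: 22 weeks; target: 20.
Decor is on every critical path, so each week cut from Decor cuts the finish by one (this holds down to a finish of 20).
Need 22 − 20 = 2 weeks off Decor → Decor becomes 6 weeks, finish becomes 20.

2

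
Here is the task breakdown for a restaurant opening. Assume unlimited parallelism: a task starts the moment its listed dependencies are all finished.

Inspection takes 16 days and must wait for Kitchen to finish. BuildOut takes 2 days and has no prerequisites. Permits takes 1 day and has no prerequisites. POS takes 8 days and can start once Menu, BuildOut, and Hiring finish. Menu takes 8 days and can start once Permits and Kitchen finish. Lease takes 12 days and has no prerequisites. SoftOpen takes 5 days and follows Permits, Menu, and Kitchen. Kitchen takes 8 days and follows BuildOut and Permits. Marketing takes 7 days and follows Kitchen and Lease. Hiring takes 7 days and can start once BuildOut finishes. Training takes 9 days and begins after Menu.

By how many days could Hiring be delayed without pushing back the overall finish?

10

The longest chain is BuildOut→Kitchen→Menu→Training = 2+8+8+9 = 27; overall finish 27 days.
The longest chain containing Hiring totals 17 days.
Float = 27 − 17 = 10.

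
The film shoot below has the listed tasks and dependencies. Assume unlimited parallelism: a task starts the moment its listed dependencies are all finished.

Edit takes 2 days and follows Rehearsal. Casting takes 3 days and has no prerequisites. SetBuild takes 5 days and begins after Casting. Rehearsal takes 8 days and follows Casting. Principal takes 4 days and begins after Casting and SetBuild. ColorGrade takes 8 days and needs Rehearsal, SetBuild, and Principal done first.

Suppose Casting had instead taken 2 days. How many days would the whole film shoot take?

Actual critical path: Casting→SetBuild→Principal→ColorGrade = 3+5+4+8 = 20 ⇒ 20 days.
Since Casting is critical, the -1 change carries straight to that chain (now 19 days).
That remains the longest chain; total 19 days.

19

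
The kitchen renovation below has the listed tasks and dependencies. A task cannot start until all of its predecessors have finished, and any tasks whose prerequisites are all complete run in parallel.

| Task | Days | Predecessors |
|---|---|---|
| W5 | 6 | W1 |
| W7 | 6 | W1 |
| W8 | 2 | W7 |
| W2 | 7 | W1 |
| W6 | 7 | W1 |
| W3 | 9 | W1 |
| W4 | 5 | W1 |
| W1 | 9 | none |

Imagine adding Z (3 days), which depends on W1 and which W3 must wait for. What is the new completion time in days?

Originally the schedule takes 18 days.
With Z inserted, W3 now waits for max(W1, Z).
New critical path: W1→Z→W3 = 9+3+9 = 21 ⇒ 21 days.

21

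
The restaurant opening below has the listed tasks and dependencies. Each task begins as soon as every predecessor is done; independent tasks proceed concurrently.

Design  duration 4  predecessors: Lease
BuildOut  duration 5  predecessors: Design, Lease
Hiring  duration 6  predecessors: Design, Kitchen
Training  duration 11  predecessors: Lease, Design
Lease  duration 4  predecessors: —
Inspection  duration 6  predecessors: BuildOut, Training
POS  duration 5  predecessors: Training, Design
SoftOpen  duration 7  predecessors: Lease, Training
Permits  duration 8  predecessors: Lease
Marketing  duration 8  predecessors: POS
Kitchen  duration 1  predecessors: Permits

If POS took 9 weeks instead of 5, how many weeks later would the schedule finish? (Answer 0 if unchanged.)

As given, the longest chain is Lease→Design→Training→POS→Marketing = 4+4+11+5+8 = 32, so the finish is 32 weeks.
Since POS is critical, the +4 change carries straight to that chain (now 36 weeks).
The critical path is still Lease→Design→Training→POS→Marketing; finish is now 36 weeks.
Change in finish: 36 − 32 = +4 weeks.

4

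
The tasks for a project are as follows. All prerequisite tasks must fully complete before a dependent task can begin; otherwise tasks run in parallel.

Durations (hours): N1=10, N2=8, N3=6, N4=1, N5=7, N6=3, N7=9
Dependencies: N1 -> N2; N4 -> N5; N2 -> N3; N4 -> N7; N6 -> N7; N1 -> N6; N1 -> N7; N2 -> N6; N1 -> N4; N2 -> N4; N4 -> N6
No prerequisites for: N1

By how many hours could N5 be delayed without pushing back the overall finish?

The longest chain is N1→N2→N4→N6→N7 = 10+8+1+3+9 = 31; overall finish 31 hours.
N5 finishes as early as 26 and must finish by 31.
Float = 31 − 26 = 5.

5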